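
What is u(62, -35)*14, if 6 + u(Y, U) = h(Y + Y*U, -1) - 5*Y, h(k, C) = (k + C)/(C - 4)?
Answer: 7406/5 ≈ 1481.2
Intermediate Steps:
h(k, C) = (C + k)/(-4 + C)
u(Y, U) = -29/5 - 26*Y/5 - U*Y/5 (u(Y, U) = -6 + ((-1 + (Y + Y*U))/(-4 - 1) - 5*Y) = -6 + ((-1 + (Y + U*Y))/(-5) - 5*Y) = -6 + (-(-1 + Y + U*Y)/5 - 5*Y) = -6 + ((1/5 - Y/5 - U*Y/5) - 5*Y) = -6 + (1/5 - 26*Y/5 - U*Y/5) = -29/5 - 26*Y/5 - U*Y/5)
u(62, -35)*14 = (-29/5 - 26/5*62 - 1/5*(-35)*62)*14 = (-29/5 - 1612/5 + 434)*14 = (529/5)*14 = 7406/5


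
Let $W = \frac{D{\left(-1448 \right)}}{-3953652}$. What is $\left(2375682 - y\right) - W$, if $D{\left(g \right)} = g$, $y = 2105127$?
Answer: $\frac{267420078853}{988413} \approx 2.7056 \cdot 10^{5}$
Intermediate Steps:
$W = \frac{362}{988413}$ ($W = - \frac{1448}{-3953652} = \left(-1448\right) \left(- \frac{1}{3953652}\right) = \frac{362}{988413} \approx 0.00036624$)
$\left(2375682 - y\right) - W = \left(2375682 - 2105127\right) - \frac{362}{988413} = 270555 - \frac{362}{988413} = \frac{267420078853}{988413}$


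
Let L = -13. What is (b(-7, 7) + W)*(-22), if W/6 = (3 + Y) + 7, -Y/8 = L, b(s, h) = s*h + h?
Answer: -14124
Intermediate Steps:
b(s, h) = h + h*s (b(s, h) = h*s + h = h + h*s)
Y = 104 (Y = -8*(-13) = 104)
W = 684 (W = 6*((3 + 104) + 7) = 6*(107 + 7) = 6*114 = 684)
(b(-7, 7) + W)*(-22) = (7*(1 - 7) + 684)*(-22) = (7*(-6) + 684)*(-22) = (-42 + 684)*(-22) = 642*(-22) = -14124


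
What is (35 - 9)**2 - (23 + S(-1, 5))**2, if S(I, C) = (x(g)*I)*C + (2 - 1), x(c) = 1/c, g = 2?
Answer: 855/4 ≈ 213.75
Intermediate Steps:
S(I, C) = 1 + C*I/2 (S(I, C) = (I/2)*C + (2 - 1) = (I/2)*C + 1 = C*I/2 + 1 = 1 + C*I/2)
(35 - 9)**2 - (23 + S(-1, 5))**2 = (35 - 9)**2 - (23 + (1 + (1/2)*5*(-1)))**2 = 26**2 - (23 + (1 - 5/2))**2 = 676 - (23 - 3/2)**2 = 676 - (43/2)**2 = 676 - 1*1849/4 = 676 - 1849/4 = 855/4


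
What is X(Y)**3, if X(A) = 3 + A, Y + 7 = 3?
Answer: -1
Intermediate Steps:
Y = -4 (Y = -7 + 3 = -4)
X(Y)**3 = (3 - 4)**3 = (-1)**3 = -1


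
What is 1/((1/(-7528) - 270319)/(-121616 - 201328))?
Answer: 2431122432/2034961433 ≈ 1.1947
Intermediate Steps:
1/((1/(-7528) - 270319)/(-121616 - 201328)) = 1/((-1/7528 - 270319)/(-322944)) = 1/(-2034961433/7528*(-1/322944)) = 1/(2034961433/2431122432) = 2431122432/2034961433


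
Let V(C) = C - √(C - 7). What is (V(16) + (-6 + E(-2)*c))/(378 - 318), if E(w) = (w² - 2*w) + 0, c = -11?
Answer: -27/20 ≈ -1.3500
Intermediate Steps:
E(w) = w² - 2*w
V(C) = C - √(-7 + C)
(V(16) + (-6 + E(-2)*c))/(378 - 318) = ((16 - √(-7 + 16)) + (-6 - 2*(-2 - 2)*(-11)))/(378 - 318) = ((16 - √9) + (-6 - 2*(-4)*(-11)))/60 = ((16 - 1*3) + (-6 + 8*(-11)))*(1/60) = ((16 - 3) + (-6 - 88))*(1/60) = (13 - 94)*(1/60) = -81*1/60 = -27/20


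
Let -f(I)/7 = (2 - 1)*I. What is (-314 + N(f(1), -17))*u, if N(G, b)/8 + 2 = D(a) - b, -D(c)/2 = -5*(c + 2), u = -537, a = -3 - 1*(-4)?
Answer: -24702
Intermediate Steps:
a = 1 (a = -3 + 4 = 1)
f(I) = -7*I (f(I) = -7*(2 - 1)*I = -7*I)
D(c) = 20 + 10*c (D(c) = -(-10)*(c + 2) = -(-10)*(2 + c) = -2*(-10 - 5*c) = 20 + 10*c)
N(G, b) = 224 - 8*b (N(G, b) = -16 + 8*((20 + 10*1) - b) = -16 + 8*((20 + 10) - b) = -16 + 8*(30 - b) = -16 + (240 - 8*b) = 224 - 8*b)
(-314 + N(f(1), -17))*u = (-314 + (224 - 8*(-17)))*(-537) = (-314 + (224 + 136))*(-537) = (-314 + 360)*(-537) = 46*(-537) = -24702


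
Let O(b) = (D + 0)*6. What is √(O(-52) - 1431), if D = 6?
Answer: 3*I*√155 ≈ 37.35*I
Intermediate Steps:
O(b) = 36 (O(b) = (6 + 0)*6 = 6*6 = 36)
√(O(-52) - 1431) = √(36 - 1431) = √(-1395) = 3*I*√155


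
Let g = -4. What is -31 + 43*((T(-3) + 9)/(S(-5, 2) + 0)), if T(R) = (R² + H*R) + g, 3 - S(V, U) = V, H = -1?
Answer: 483/8 ≈ 60.375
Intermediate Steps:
S(V, U) = 3 - V
T(R) = -4 + R² - R (T(R) = (R² - R) - 4 = -4 + R² - R)
-31 + 43*((T(-3) + 9)/(S(-5, 2) + 0)) = -31 + 43*(((-4 + (-3)² - 1*(-3)) + 9)/((3 - 1*(-5)) + 0)) = -31 + 43*(((-4 + 9 + 3) + 9)/((3 + 5) + 0)) = -31 + 43*((8 + 9)/(8 + 0)) = -31 + 43*(17/8) = -31 + 731/8 = 483/8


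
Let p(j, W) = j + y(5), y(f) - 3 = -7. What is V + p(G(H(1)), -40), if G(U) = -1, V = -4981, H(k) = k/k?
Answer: -4986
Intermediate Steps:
H(k) = 1
y(f) = -4 (y(f) = 3 - 7 = -4)
p(j, W) = -4 + j (p(j, W) = j - 4 = -4 + j)
V + p(G(H(1)), -40) = -4981 + (-4 - 1) = -4981 - 5 = -4986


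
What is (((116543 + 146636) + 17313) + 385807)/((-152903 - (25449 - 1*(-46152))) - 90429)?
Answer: -666299/314933 ≈ -2.1157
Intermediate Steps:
(((116543 + 146636) + 17313) + 385807)/((-152903 - (25449 - 1*(-46152))) - 90429) = ((263179 + 17313) + 385807)/((-152903 - (25449 + 46152)) - 90429) = (280492 + 385807)/((-152903 - 1*71601) - 90429) = 666299/((-152903 - 71601) - 90429) = 666299/(-224504 - 90429) = 666299/(-314933) = 666299*(-1/314933) = -666299/314933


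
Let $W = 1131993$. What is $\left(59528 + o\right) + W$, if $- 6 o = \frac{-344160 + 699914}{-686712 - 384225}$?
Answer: $\frac{546875993344}{458973} \approx 1.1915 \cdot 10^{6}$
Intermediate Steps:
$o = \frac{25411}{458973}$ ($o = - \frac{\left(-344160 + 699914\right) \frac{1}{-686712 - 384225}}{6} = - \frac{355754 \frac{1}{-1070937}}{6} = - \frac{355754 \left(- \frac{1}{1070937}\right)}{6} = \left(- \frac{1}{6}\right) \left(- \frac{50822}{152991}\right) = \frac{25411}{458973} \approx 0.055365$)
$\left(59528 + o\right) + W = \left(59528 + \frac{25411}{458973}\right) + 1131993 = \frac{27321770155}{458973} + 1131993 = \frac{546875993344}{458973}$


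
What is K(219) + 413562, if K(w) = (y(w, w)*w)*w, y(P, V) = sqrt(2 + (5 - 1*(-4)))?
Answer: 413562 + 47961*sqrt(11) ≈ 5.7263e+5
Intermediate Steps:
y(P, V) = sqrt(11) (y(P, V) = sqrt(2 + (5 + 4)) = sqrt(2 + 9) = sqrt(11))
K(w) = sqrt(11)*w**2 (K(w) = (sqrt(11)*w)*w = (w*sqrt(11))*w = sqrt(11)*w**2)
K(219) + 413562 = sqrt(11)*219**2 + 413562 = sqrt(11)*47961 + 413562 = 47961*sqrt(11) + 413562 = 413562 + 47961*sqrt(11)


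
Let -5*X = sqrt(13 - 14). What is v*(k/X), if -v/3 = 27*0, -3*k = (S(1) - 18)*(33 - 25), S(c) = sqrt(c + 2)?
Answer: 0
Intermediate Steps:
S(c) = sqrt(2 + c)
X = -I/5 (X = -sqrt(13 - 14)/5 = -I/5 ≈ -0.2*I)
k = 48 - 8*sqrt(3)/3 (k = -(sqrt(2 + 1) - 18)*(33 - 25)/3 = -(sqrt(3) - 18)*8/3 = -(-18 + sqrt(3))*8/3 = -(-144 + 8*sqrt(3))/3 = 48 - 8*sqrt(3)/3 ≈ 43.381)
v = 0 (v = -81*0 = -3*0 = 0)
v*(k/X) = 0*((48 - 8*sqrt(3)/3)/((-I/5))) = 0*((48 - 8*sqrt(3)/3)*(5*I)) = 0*(5*I*(48 - 8*sqrt(3)/3)) = 0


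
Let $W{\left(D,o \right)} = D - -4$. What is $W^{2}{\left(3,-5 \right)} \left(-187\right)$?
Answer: $-9163$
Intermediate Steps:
$W{\left(D,o \right)} = 4 + D$ ($W{\left(D,o \right)} = D + 4 = 4 + D$)
$W^{2}{\left(3,-5 \right)} \left(-187\right) = \left(4 + 3\right)^{2} \left(-187\right) = 7^{2} \left(-187\right) = 49 \left(-187\right) = -9163$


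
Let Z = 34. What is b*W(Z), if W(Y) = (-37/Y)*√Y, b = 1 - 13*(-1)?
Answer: -259*√34/17 ≈ -88.836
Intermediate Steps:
b = 14 (b = 1 + 13 = 14)
W(Y) = -37/√Y
b*W(Z) = 14*(-37*√34/34) = -259*√34/17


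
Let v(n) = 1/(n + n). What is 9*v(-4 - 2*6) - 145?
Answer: -4649/32 ≈ -145.28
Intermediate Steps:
v(n) = 1/(2*n)
9*v(-4 - 2*6) - 145 = 9*(1/(2*(-4 - 2*6))) - 145 = 9*(1/(2*(-4 - 12))) - 145 = 9*((½)/(-16)) - 145 = 9*((½)*(-1/16)) - 145 = 9*(-1/32) - 145 = -9/32 - 145 = -4649/32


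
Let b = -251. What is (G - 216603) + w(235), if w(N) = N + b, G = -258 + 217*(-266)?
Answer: -274599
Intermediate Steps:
G = -57980 (G = -258 - 57722 = -57980)
w(N) = -251 + N (w(N) = N - 251 = -251 + N)
(G - 216603) + w(235) = (-57980 - 216603) + (-251 + 235) = -274583 - 16 = -274599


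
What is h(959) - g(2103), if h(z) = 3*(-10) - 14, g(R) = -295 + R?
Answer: -1852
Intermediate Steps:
h(z) = -44 (h(z) = -30 - 14 = -44)
h(959) - g(2103) = -44 - (-295 + 2103) = -44 - 1*1808 = -44 - 1808 = -1852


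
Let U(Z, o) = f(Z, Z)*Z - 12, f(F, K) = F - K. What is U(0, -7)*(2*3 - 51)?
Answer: 540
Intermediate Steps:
U(Z, o) = -12 (U(Z, o) = (Z - Z)*Z - 12 = 0*Z - 12 = 0 - 12 = -12)
U(0, -7)*(2*3 - 51) = -12*(2*3 - 51) = -12*(6 - 51) = -12*(-45) = 540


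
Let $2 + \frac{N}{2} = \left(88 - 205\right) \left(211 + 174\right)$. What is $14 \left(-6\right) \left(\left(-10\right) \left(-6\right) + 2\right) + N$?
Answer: $-95302$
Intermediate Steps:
$N = -90094$ ($N = -4 + 2 \left(88 - 205\right) \left(211 + 174\right) = -4 + 2 \left(\left(-117\right) 385\right) = -4 + 2 \left(-45045\right) = -4 - 90090 = -90094$)
$14 \left(-6\right) \left(\left(-10\right) \left(-6\right) + 2\right) + N = 14 \left(-6\right) \left(\left(-10\right) \left(-6\right) + 2\right) - 90094 = - 84 \left(60 + 2\right) - 90094 = \left(-84\right) 62 - 90094 = -5208 - 90094 = -95302$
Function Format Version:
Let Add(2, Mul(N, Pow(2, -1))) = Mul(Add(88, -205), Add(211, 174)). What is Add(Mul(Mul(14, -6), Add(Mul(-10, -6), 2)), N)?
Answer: -95302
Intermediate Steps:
N = -90094 (N = Add(-4, Mul(2, Mul(Add(88, -205), Add(211, 174)))) = Add(-4, Mul(2, Mul(-117, 385))) = Add(-4, Mul(2, -45045)) = Add(-4, -90090) = -90094)
Add(Mul(Mul(14, -6), Add(Mul(-10, -6), 2)), N) = Add(Mul(Mul(14, -6), Add(Mul(-10, -6), 2)), -90094) = Add(Mul(-84, Add(60, 2)), -90094) = Add(Mul(-84, 62), -90094) = Add(-5208, -90094) = -95302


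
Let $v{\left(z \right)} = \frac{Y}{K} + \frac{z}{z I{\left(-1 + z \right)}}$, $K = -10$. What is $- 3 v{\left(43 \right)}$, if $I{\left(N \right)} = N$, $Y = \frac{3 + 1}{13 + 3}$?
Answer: $\frac{1}{280} \approx 0.0035714$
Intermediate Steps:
$Y = \frac{1}{4}$ ($Y = \frac{4}{16} = 4 \cdot \frac{1}{16} = \frac{1}{4} \approx 0.25$)
$v{\left(z \right)} = - \frac{1}{40} + \frac{1}{-1 + z}$ ($v{\left(z \right)} = \frac{1}{4 \left(-10\right)} + \frac{z}{z \left(-1 + z\right)} = \frac{1}{4} \left(- \frac{1}{10}\right) + z \frac{1}{z \left(-1 + z\right)} = - \frac{1}{40} + \frac{1}{-1 + z}$)
$- 3 v{\left(43 \right)} = - 3 \frac{41 - 43}{40 \left(-1 + 43\right)} = - 3 \frac{41 - 43}{40 \cdot 42} = - 3 \cdot \frac{1}{40} \cdot \frac{1}{42} \left(-2\right) = \left(-3\right) \left(- \frac{1}{840}\right) = \frac{1}{280}$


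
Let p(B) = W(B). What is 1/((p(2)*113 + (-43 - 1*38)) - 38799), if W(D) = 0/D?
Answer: -1/38880 ≈ -2.5720e-5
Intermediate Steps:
W(D) = 0
p(B) = 0
1/((p(2)*113 + (-43 - 1*38)) - 38799) = 1/((0*113 + (-43 - 1*38)) - 38799) = 1/((0 + (-43 - 38)) - 38799) = 1/((0 - 81) - 38799) = 1/(-81 - 38799) = 1/(-38880) = -1/38880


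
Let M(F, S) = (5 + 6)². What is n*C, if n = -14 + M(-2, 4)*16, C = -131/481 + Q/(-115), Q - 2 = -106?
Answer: 67191198/55315 ≈ 1214.7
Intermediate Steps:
Q = -104 (Q = 2 - 106 = -104)
M(F, S) = 121 (M(F, S) = 11² = 121)
C = 34959/55315 (C = -131/481 - 104/(-115) = -131*1/481 - 104*(-1/115) = -131/481 + 104/115 = 34959/55315 ≈ 0.63200)
n = 1922 (n = -14 + 121*16 = -14 + 1936 = 1922)
n*C = 1922*(34959/55315) = 67191198/55315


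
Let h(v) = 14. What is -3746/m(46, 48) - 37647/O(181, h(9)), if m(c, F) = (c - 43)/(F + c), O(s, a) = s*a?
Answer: -892395157/7602 ≈ -1.1739e+5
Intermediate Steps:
O(s, a) = a*s
m(c, F) = (-43 + c)/(F + c)
-3746/m(46, 48) - 37647/O(181, h(9)) = -3746*(48 + 46)/(-43 + 46) - 37647/(14*181) = -3746/(3/94) - 37647/2534 = -3746/((1/94)*3) - 37647*1/2534 = -3746/3/94 - 37647/2534 = -3746*94/3 - 37647/2534 = -352124/3 - 37647/2534 = -892395157/7602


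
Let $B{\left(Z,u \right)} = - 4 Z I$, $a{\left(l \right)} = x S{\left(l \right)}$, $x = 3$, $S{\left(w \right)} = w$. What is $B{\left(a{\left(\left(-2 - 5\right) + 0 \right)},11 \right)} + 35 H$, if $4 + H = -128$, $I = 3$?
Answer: $-4368$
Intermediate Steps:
$H = -132$ ($H = -4 - 128 = -132$)
$a{\left(l \right)} = 3 l$
$B{\left(Z,u \right)} = - 12 Z$ ($B{\left(Z,u \right)} = - 4 Z 3 = - 12 Z$)
$B{\left(a{\left(\left(-2 - 5\right) + 0 \right)},11 \right)} + 35 H = - 12 \cdot 3 \left(\left(-2 - 5\right) + 0\right) + 35 \left(-132\right) = - 12 \cdot 3 \left(-7 + 0\right) - 4620 = - 12 \cdot 3 \left(-7\right) - 4620 = \left(-12\right) \left(-21\right) - 4620 = 252 - 4620 = -4368$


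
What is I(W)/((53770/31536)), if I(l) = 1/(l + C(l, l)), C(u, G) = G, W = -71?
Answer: -7884/1908835 ≈ -0.0041303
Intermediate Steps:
I(l) = 1/(2*l) (I(l) = 1/(l + l) = 1/(2*l))
I(W)/((53770/31536)) = ((½)/(-71))/((53770/31536)) = ((½)*(-1/71))/((53770*(1/31536))) = -1/(142*26885/15768) = -1/142*15768/26885 = -7884/1908835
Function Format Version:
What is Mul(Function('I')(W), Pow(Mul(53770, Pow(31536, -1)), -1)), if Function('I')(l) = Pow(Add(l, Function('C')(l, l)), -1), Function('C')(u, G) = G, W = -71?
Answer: Rational(-7884, 1908835) ≈ -0.0041303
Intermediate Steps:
Function('I')(l) = Mul(Rational(1, 2), Pow(l, -1)) (Function('I')(l) = Pow(Add(l, l), -1) = Pow(Mul(2, l), -1) = Mul(Rational(1, 2), Pow(l, -1)))
Mul(Function('I')(W), Pow(Mul(53770, Pow(31536, -1)), -1)) = Mul(Mul(Rational(1, 2), Pow(-71, -1)), Pow(Mul(53770, Pow(31536, -1)), -1)) = Mul(Mul(Rational(1, 2), Rational(-1, 71)), Pow(Mul(53770, Rational(1, 31536)), -1)) = Mul(Rational(-1, 142), Pow(Rational(26885, 15768), -1)) = Mul(Rational(-1, 142), Rational(15768, 26885)) = Rational(-7884, 1908835)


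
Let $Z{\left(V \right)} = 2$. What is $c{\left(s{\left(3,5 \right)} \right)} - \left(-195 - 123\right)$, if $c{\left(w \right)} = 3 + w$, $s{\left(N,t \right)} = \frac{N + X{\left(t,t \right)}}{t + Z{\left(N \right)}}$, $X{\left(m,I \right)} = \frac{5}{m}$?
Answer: $\frac{2251}{7} \approx 321.57$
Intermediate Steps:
$s{\left(N,t \right)} = \frac{N + \frac{5}{t}}{2 + t}$ ($s{\left(N,t \right)} = \frac{N + \frac{5}{t}}{t + 2} = \frac{N + \frac{5}{t}}{2 + t}$)
$c{\left(s{\left(3,5 \right)} \right)} - \left(-195 - 123\right) = \left(3 + \frac{5 + 3 \cdot 5}{5 \left(2 + 5\right)}\right) - \left(-195 - 123\right) = \left(3 + \frac{5 + 15}{5 \cdot 7}\right) - \left(-195 - 123\right) = \left(3 + \frac{1}{5} \cdot \frac{1}{7} \cdot 20\right) - -318 = \left(3 + \frac{4}{7}\right) + 318 = \frac{25}{7} + 318 = \frac{2251}{7}$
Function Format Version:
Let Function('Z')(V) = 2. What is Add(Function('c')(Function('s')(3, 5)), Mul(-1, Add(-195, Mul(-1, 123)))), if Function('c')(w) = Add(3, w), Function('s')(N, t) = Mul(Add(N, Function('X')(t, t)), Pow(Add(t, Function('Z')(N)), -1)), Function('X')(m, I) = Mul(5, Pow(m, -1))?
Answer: Rational(2251, 7) ≈ 321.57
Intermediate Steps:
Function('s')(N, t) = Mul(Pow(Add(2, t), -1), Add(N, Mul(5, Pow(t, -1)))) (Function('s')(N, t) = Mul(Add(N, Mul(5, Pow(t, -1))), Pow(Add(t, 2), -1)) = Mul(Add(N, Mul(5, Pow(t, -1))), Pow(Add(2, t), -1)) = Mul(Pow(Add(2, t), -1), Add(N, Mul(5, Pow(t, -1)))))
Add(Function('c')(Function('s')(3, 5)), Mul(-1, Add(-195, Mul(-1, 123)))) = Add(Add(3, Mul(Pow(5, -1), Pow(Add(2, 5), -1), Add(5, Mul(3, 5)))), Mul(-1, Add(-195, Mul(-1, 123)))) = Add(Add(3, Mul(Rational(1, 5), Pow(7, -1), Add(5, 15))), Mul(-1, Add(-195, -123))) = Add(Add(3, Mul(Rational(1, 5), Rational(1, 7), 20)), Mul(-1, -318)) = Add(Add(3, Rational(4, 7)), 318) = Add(Rational(25, 7), 318) = Rational(2251, 7)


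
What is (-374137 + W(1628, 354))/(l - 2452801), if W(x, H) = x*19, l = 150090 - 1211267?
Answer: 343205/3513978 ≈ 0.097669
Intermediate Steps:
l = -1061177
W(x, H) = 19*x
(-374137 + W(1628, 354))/(l - 2452801) = (-374137 + 19*1628)/(-1061177 - 2452801) = (-374137 + 30932)/(-3513978) = -343205*(-1/3513978) = 343205/3513978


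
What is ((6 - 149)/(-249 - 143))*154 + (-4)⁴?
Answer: 8741/28 ≈ 312.18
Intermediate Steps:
((6 - 149)/(-249 - 143))*154 + (-4)⁴ = -143/(-392)*154 + 256 = -143*(-1/392)*154 + 256 = (143/392)*154 + 256 = 1573/28 + 256 = 8741/28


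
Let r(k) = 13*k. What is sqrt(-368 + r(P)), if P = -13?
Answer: I*sqrt(537) ≈ 23.173*I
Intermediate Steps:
sqrt(-368 + r(P)) = sqrt(-368 + 13*(-13)) = sqrt(-368 - 169) = sqrt(-537) = I*sqrt(537)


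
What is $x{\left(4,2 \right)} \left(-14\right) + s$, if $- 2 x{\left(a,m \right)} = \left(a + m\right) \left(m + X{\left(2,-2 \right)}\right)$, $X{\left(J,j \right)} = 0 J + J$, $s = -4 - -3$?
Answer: $167$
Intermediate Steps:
$s = -1$ ($s = -4 + 3 = -1$)
$X{\left(J,j \right)} = J$ ($X{\left(J,j \right)} = 0 + J = J$)
$x{\left(a,m \right)} = - \frac{\left(2 + m\right) \left(a + m\right)}{2}$ ($x{\left(a,m \right)} = - \frac{\left(a + m\right) \left(m + 2\right)}{2} = - \frac{\left(a + m\right) \left(2 + m\right)}{2} = - \frac{\left(2 + m\right) \left(a + m\right)}{2}$)
$x{\left(4,2 \right)} \left(-14\right) + s = \left(\left(-1\right) 4 - 2 - \frac{2^{2}}{2} - 2 \cdot 2\right) \left(-14\right) - 1 = \left(-4 - 2 - 2 - 4\right) \left(-14\right) - 1 = \left(-12\right) \left(-14\right) - 1 = 168 - 1 = 167$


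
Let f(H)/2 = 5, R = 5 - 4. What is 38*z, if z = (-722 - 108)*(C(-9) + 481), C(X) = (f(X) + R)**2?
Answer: -18987080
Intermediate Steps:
R = 1
f(H) = 10 (f(H) = 2*5 = 10)
C(X) = 121 (C(X) = (10 + 1)**2 = 11**2 = 121)
z = -499660 (z = (-722 - 108)*(121 + 481) = -830*602 = -499660)
38*z = 38*(-499660) = -18987080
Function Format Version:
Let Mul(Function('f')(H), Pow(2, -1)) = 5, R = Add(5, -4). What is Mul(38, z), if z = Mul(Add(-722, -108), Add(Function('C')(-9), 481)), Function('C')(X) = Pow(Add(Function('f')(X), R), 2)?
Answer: -18987080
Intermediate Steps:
R = 1
Function('f')(H) = 10 (Function('f')(H) = Mul(2, 5) = 10)
Function('C')(X) = 121 (Function('C')(X) = Pow(Add(10, 1), 2) = Pow(11, 2) = 121)
z = -499660 (z = Mul(Add(-722, -108), Add(121, 481)) = Mul(-830, 602) = -499660)
Mul(38, z) = Mul(38, -499660) = -18987080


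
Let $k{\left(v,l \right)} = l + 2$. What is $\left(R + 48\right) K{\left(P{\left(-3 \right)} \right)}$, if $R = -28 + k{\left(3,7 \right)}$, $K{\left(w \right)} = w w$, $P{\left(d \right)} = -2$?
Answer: $116$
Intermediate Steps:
$k{\left(v,l \right)} = 2 + l$
$K{\left(w \right)} = w^{2}$
$R = -19$ ($R = -28 + \left(2 + 7\right) = -28 + 9 = -19$)
$\left(R + 48\right) K{\left(P{\left(-3 \right)} \right)} = \left(-19 + 48\right) \left(-2\right)^{2} = 29 \cdot 4 = 116$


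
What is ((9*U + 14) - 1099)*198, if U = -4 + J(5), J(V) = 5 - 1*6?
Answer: -223740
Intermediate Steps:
J(V) = -1 (J(V) = 5 - 6 = -1)
U = -5 (U = -4 - 1 = -5)
((9*U + 14) - 1099)*198 = ((9*(-5) + 14) - 1099)*198 = ((-45 + 14) - 1099)*198 = (-31 - 1099)*198 = -1130*198 = -223740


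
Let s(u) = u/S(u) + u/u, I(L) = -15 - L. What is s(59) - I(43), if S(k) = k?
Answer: 60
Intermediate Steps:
s(u) = 2 (s(u) = u/u + u/u = 1 + 1 = 2)
s(59) - I(43) = 2 - (-15 - 1*43) = 2 - (-15 - 43) = 2 - 1*(-58) = 2 + 58 = 60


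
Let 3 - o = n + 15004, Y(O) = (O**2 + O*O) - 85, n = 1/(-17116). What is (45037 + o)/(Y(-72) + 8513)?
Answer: 514096177/321712336 ≈ 1.5980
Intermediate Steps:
n = -1/17116 ≈ -5.8425e-5
Y(O) = -85 + 2*O**2 (Y(O) = (O**2 + O**2) - 85 = 2*O**2 - 85 = -85 + 2*O**2)
o = -256757115/17116 (o = 3 - (-1/17116 + 15004) = 3 - 1*256808463/17116 = 3 - 256808463/17116 = -256757115/17116 ≈ -15001.)
(45037 + o)/(Y(-72) + 8513) = (45037 - 256757115/17116)/((-85 + 2*(-72)**2) + 8513) = 514096177/(17116*((-85 + 2*5184) + 8513)) = 514096177/(17116*((-85 + 10368) + 8513)) = 514096177/(17116*(10283 + 8513)) = (514096177/17116)/18796 = (514096177/17116)*(1/18796) = 514096177/321712336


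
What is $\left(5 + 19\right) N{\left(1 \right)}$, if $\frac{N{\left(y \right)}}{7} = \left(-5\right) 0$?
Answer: $0$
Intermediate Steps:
$N{\left(y \right)} = 0$ ($N{\left(y \right)} = 7 \left(\left(-5\right) 0\right) = 7 \cdot 0 = 0$)
$\left(5 + 19\right) N{\left(1 \right)} = \left(5 + 19\right) 0 = 24 \cdot 0 = 0$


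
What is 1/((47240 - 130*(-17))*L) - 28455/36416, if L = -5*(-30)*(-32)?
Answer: -105532481819/135057840000 ≈ -0.78139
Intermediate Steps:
L = -4800 (L = 150*(-32) = -4800)
1/((47240 - 130*(-17))*L) - 28455/36416 = 1/((47240 - 130*(-17))*(-4800)) - 28455/36416 = -1/4800/(47240 + 2210) - 28455*1/36416 = -1/4800/49450 - 28455/36416 = (1/49450)*(-1/4800) - 28455/36416 = -1/237360000 - 28455/36416 = -105532481819/135057840000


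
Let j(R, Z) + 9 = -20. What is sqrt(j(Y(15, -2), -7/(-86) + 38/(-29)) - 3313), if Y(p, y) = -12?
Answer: I*sqrt(3342) ≈ 57.81*I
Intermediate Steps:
j(R, Z) = -29 (j(R, Z) = -9 - 20 = -29)
sqrt(j(Y(15, -2), -7/(-86) + 38/(-29)) - 3313) = sqrt(-29 - 3313) = sqrt(-3342) = I*sqrt(3342)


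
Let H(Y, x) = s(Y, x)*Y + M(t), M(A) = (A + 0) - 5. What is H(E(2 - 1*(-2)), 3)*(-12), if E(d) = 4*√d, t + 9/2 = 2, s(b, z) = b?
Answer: -678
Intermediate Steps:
t = -5/2 (t = -9/2 + 2 = -5/2 ≈ -2.5000)
M(A) = -5 + A (M(A) = A - 5 = -5 + A)
H(Y, x) = -15/2 + Y² (H(Y, x) = Y*Y + (-5 - 5/2) = Y² - 15/2 = -15/2 + Y²)
H(E(2 - 1*(-2)), 3)*(-12) = (-15/2 + (4*√(2 - 1*(-2)))²)*(-12) = (-15/2 + (4*√(2 + 2))²)*(-12) = (-15/2 + (4*√4)²)*(-12) = (-15/2 + (4*2)²)*(-12) = (-15/2 + 8²)*(-12) = (-15/2 + 64)*(-12) = (113/2)*(-12) = -678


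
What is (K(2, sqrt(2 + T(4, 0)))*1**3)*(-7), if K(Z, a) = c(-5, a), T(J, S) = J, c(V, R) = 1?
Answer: -7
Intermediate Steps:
K(Z, a) = 1
(K(2, sqrt(2 + T(4, 0)))*1**3)*(-7) = (1*1**3)*(-7) = (1*1)*(-7) = 1*(-7) = -7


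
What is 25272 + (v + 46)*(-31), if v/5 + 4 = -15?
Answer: 26791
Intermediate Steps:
v = -95 (v = -20 + 5*(-15) = -20 - 75 = -95)
25272 + (v + 46)*(-31) = 25272 + (-95 + 46)*(-31) = 25272 - 49*(-31) = 25272 + 1519 = 26791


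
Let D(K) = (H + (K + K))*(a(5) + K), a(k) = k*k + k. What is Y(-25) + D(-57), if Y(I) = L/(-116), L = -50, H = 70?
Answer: 68929/58 ≈ 1188.4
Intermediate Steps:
a(k) = k + k² (a(k) = k² + k = k + k²)
Y(I) = 25/58 (Y(I) = -50/(-116) = -50*(-1/116) = 25/58)
D(K) = (30 + K)*(70 + 2*K) (D(K) = (70 + (K + K))*(5*(1 + 5) + K) = (70 + 2*K)*(5*6 + K) = (70 + 2*K)*(30 + K) = (30 + K)*(70 + 2*K))
Y(-25) + D(-57) = 25/58 + (2100 + 2*(-57)² + 130*(-57)) = 25/58 + (2100 + 2*3249 - 7410) = 25/58 + (2100 + 6498 - 7410) = 25/58 + 1188 = 68929/58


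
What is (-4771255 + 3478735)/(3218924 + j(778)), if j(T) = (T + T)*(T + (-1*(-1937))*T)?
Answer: -323130/587324927 ≈ -0.00055017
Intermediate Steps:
j(T) = 3876*T² (j(T) = (2*T)*(T + 1937*T) = (2*T)*(1938*T) = 3876*T²)
(-4771255 + 3478735)/(3218924 + j(778)) = (-4771255 + 3478735)/(3218924 + 3876*778²) = -1292520/(3218924 + 3876*605284) = -1292520/(3218924 + 2346080784) = -1292520/2349299708 = -1292520*1/2349299708 = -323130/587324927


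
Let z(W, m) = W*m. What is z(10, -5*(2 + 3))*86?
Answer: -21500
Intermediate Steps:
z(10, -5*(2 + 3))*86 = (10*(-5*(2 + 3)))*86 = (10*(-5*5))*86 = (10*(-25))*86 = -250*86 = -21500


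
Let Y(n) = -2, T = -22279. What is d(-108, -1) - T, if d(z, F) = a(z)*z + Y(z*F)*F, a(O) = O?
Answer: 33945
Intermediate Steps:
d(z, F) = z² - 2*F (d(z, F) = z*z - 2*F = z² - 2*F)
d(-108, -1) - T = ((-108)² - 2*(-1)) - 1*(-22279) = (11664 + 2) + 22279 = 11666 + 22279 = 33945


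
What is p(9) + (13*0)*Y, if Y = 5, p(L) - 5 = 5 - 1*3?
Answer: 7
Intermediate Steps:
p(L) = 7 (p(L) = 5 + (5 - 1*3) = 5 + (5 - 3) = 5 + 2 = 7)
p(9) + (13*0)*Y = 7 + (13*0)*5 = 7 + 0*5 = 7 + 0 = 7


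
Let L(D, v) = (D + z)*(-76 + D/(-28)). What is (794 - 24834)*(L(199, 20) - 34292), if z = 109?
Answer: 1439731560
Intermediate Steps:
L(D, v) = (-76 - D/28)*(109 + D) (L(D, v) = (D + 109)*(-76 + D/(-28)) = (109 + D)*(-76 + D*(-1/28)) = (109 + D)*(-76 - D/28) = (-76 - D/28)*(109 + D))
(794 - 24834)*(L(199, 20) - 34292) = (794 - 24834)*((-8284 - 2237/28*199 - 1/28*199²) - 34292) = -24040*((-8284 - 445163/28 - 1/28*39601) - 34292) = -24040*((-8284 - 445163/28 - 39601/28) - 34292) = -24040*(-25597 - 34292) = -24040*(-59889) = 1439731560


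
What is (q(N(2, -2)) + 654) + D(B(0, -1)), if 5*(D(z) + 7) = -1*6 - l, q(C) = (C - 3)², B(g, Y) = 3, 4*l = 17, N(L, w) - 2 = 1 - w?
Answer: 12979/20 ≈ 648.95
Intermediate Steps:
N(L, w) = 3 - w (N(L, w) = 2 + (1 - w) = 3 - w)
l = 17/4 (l = (¼)*17 = 17/4 ≈ 4.2500)
q(C) = (-3 + C)²
D(z) = -181/20 (D(z) = -7 + (-1*6 - 1*17/4)/5 = -7 + (-6 - 17/4)/5 = -7 + (⅕)*(-41/4) = -7 - 41/20 = -181/20)
(q(N(2, -2)) + 654) + D(B(0, -1)) = ((-3 + (3 - 1*(-2)))² + 654) - 181/20 = ((-3 + (3 + 2))² + 654) - 181/20 = ((-3 + 5)² + 654) - 181/20 = (2² + 654) - 181/20 = (4 + 654) - 181/20 = 658 - 181/20 = 12979/20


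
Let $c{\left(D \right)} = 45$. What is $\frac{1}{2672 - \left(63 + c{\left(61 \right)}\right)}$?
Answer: $\frac{1}{2564} \approx 0.00039002$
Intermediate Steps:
$\frac{1}{2672 - \left(63 + c{\left(61 \right)}\right)} = \frac{1}{2672 - 108} = \frac{1}{2564}$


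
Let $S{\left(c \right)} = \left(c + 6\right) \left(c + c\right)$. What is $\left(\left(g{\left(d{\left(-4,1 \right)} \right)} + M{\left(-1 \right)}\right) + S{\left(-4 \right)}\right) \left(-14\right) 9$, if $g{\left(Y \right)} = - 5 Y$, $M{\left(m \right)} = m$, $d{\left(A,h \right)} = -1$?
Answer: $1512$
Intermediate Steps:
$S{\left(c \right)} = 2 c \left(6 + c\right)$ ($S{\left(c \right)} = \left(6 + c\right) 2 c = 2 c \left(6 + c\right)$)
$\left(\left(g{\left(d{\left(-4,1 \right)} \right)} + M{\left(-1 \right)}\right) + S{\left(-4 \right)}\right) \left(-14\right) 9 = \left(\left(\left(-5\right) \left(-1\right) - 1\right) + 2 \left(-4\right) \left(6 - 4\right)\right) \left(-14\right) 9 = \left(\left(5 - 1\right) + 2 \left(-4\right) 2\right) \left(-14\right) 9 = \left(4 - 16\right) \left(-14\right) 9 = \left(-12\right) \left(-14\right) 9 = 168 \cdot 9 = 1512$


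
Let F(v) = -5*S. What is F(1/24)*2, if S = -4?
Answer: 40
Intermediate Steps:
F(v) = 20 (F(v) = -5*(-4) = 20)
F(1/24)*2 = 20*2 = 40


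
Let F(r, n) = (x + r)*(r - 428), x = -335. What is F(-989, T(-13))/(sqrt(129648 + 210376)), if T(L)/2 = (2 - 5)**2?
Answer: 469027*sqrt(85006)/42503 ≈ 3217.4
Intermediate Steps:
T(L) = 18 (T(L) = 2*(2 - 5)**2 = 2*(-3)**2 = 2*9 = 18)
F(r, n) = (-428 + r)*(-335 + r) (F(r, n) = (-335 + r)*(r - 428) = (-335 + r)*(-428 + r) = (-428 + r)*(-335 + r))
F(-989, T(-13))/(sqrt(129648 + 210376)) = (143380 + (-989)**2 - 763*(-989))/(sqrt(129648 + 210376)) = (143380 + 978121 + 754607)/(sqrt(340024)) = 1876108/((2*sqrt(85006))) = 1876108*(sqrt(85006)/170012) = 469027*sqrt(85006)/42503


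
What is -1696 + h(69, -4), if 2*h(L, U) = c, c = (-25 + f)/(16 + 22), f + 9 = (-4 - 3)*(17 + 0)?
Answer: -129049/76 ≈ -1698.0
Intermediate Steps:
f = -128 (f = -9 + (-4 - 3)*(17 + 0) = -9 - 7*17 = -9 - 119 = -128)
c = -153/38 (c = (-25 - 128)/(16 + 22) = -153/38 ≈ -4.0263)
h(L, U) = -153/76 (h(L, U) = (½)*(-153/38) = -153/76)
-1696 + h(69, -4) = -1696 - 153/76 = -129049/76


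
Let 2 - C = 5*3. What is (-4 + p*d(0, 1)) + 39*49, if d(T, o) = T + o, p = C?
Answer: 1894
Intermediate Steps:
C = -13 (C = 2 - 5*3 = 2 - 1*15 = 2 - 15 = -13)
p = -13
(-4 + p*d(0, 1)) + 39*49 = (-4 - 13*(0 + 1)) + 39*49 = (-4 - 13*1) + 1911 = (-4 - 13) + 1911 = -17 + 1911 = 1894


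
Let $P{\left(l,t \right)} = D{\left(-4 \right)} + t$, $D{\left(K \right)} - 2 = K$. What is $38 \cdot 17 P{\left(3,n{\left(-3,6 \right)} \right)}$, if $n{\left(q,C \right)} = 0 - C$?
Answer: $-5168$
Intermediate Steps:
$D{\left(K \right)} = 2 + K$
$n{\left(q,C \right)} = - C$
$P{\left(l,t \right)} = -2 + t$ ($P{\left(l,t \right)} = \left(2 - 4\right) + t = -2 + t$)
$38 \cdot 17 P{\left(3,n{\left(-3,6 \right)} \right)} = 38 \cdot 17 \left(-2 - 6\right) = 646 \left(-2 - 6\right) = 646 \left(-8\right) = -5168$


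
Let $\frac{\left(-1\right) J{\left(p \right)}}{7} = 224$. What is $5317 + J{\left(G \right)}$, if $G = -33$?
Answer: $3749$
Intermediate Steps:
$J{\left(p \right)} = -1568$ ($J{\left(p \right)} = \left(-7\right) 224 = -1568$)
$5317 + J{\left(G \right)} = 5317 - 1568 = 3749$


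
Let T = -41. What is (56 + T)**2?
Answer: 225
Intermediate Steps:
(56 + T)**2 = (56 - 41)**2 = 15**2 = 225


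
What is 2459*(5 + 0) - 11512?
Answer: 783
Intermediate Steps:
2459*(5 + 0) - 11512 = 2459*5 - 11512 = 12295 - 11512 = 783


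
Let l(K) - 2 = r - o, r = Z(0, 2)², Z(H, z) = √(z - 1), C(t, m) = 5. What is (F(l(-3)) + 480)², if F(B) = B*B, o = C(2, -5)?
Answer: 234256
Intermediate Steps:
o = 5
Z(H, z) = √(-1 + z)
r = 1 (r = (√(-1 + 2))² = (√1)² = 1² = 1)
l(K) = -2 (l(K) = 2 + (1 - 1*5) = 2 + (1 - 5) = 2 - 4 = -2)
F(B) = B²
(F(l(-3)) + 480)² = ((-2)² + 480)² = (4 + 480)² = 484² = 234256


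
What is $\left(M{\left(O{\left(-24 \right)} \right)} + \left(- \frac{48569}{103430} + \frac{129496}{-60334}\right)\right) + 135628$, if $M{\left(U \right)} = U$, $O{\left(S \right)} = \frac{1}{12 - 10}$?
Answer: $\frac{211588097947211}{1560086405} \approx 1.3563 \cdot 10^{5}$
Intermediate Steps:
$O{\left(S \right)} = \frac{1}{2}$
$\left(M{\left(O{\left(-24 \right)} \right)} + \left(- \frac{48569}{103430} + \frac{129496}{-60334}\right)\right) + 135628 = \left(\frac{1}{2} + \left(- \frac{48569}{103430} + \frac{129496}{-60334}\right)\right) + 135628 = \left(\frac{1}{2} + \left(\left(-48569\right) \frac{1}{103430} + 129496 \left(- \frac{1}{60334}\right)\right)\right) + 135628 = \left(\frac{1}{2} - \frac{8162066663}{3120172810}\right) + 135628 = - \frac{3300990129}{1560086405} + 135628 = \frac{211588097947211}{1560086405}$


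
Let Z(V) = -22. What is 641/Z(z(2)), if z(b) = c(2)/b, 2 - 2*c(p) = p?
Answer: -641/22 ≈ -29.136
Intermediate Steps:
c(p) = 1 - p/2
z(b) = 0 (z(b) = (1 - 1/2*2)/b = (1 - 1)/b = 0/b = 0)
641/Z(z(2)) = 641/(-22) = 641*(-1/22) = -641/22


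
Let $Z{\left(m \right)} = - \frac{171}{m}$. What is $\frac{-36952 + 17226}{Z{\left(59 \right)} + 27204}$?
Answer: $- \frac{1163834}{1604865} \approx -0.72519$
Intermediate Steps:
$\frac{-36952 + 17226}{Z{\left(59 \right)} + 27204} = \frac{-36952 + 17226}{- \frac{171}{59} + 27204} = - \frac{19726}{\left(-171\right) \frac{1}{59} + 27204} = - \frac{19726}{- \frac{171}{59} + 27204} = - \frac{19726}{\frac{1604865}{59}} = \left(-19726\right) \frac{59}{1604865} = - \frac{1163834}{1604865}$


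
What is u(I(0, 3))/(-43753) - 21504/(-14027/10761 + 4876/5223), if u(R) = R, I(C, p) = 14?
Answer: 5875667796567394/101081024545 ≈ 58128.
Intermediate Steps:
u(I(0, 3))/(-43753) - 21504/(-14027/10761 + 4876/5223) = 14/(-43753) - 21504/(-14027/10761 + 4876/5223) = 14*(-1/43753) - 21504/(-14027*1/10761 + 4876*(1/5223)) = -14/43753 - 21504/(-14027/10761 + 4876/5223) = -14/43753 - 21504/(-2310265/6244967) = -14/43753 - 21504*(-6244967/2310265) = -14/43753 + 134291770368/2310265 = 5875667796567394/101081024545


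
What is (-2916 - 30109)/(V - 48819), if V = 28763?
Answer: 33025/20056 ≈ 1.6466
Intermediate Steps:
(-2916 - 30109)/(V - 48819) = (-2916 - 30109)/(28763 - 48819) = -33025/(-20056) = -33025*(-1/20056) = 33025/20056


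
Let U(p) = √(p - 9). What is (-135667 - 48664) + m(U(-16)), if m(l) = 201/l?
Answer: -184331 - 201*I/5 ≈ -1.8433e+5 - 40.2*I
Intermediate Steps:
U(p) = √(-9 + p)
(-135667 - 48664) + m(U(-16)) = (-135667 - 48664) + 201/(√(-9 - 16)) = -184331 + 201/(√(-25)) = -184331 + 201/((5*I)) = -184331 + 201*(-I/5) = -184331 - 201*I/5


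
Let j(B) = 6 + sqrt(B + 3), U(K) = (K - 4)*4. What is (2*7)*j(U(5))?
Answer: 84 + 14*sqrt(7) ≈ 121.04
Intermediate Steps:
U(K) = -16 + 4*K (U(K) = (-4 + K)*4 = -16 + 4*K)
j(B) = 6 + sqrt(3 + B)
(2*7)*j(U(5)) = (2*7)*(6 + sqrt(3 + (-16 + 4*5))) = 14*(6 + sqrt(3 + (-16 + 20))) = 14*(6 + sqrt(3 + 4)) = 14*(6 + sqrt(7)) = 84 + 14*sqrt(7)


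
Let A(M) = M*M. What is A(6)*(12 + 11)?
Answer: 828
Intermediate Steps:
A(M) = M²
A(6)*(12 + 11) = 6²*(12 + 11) = 36*23 = 828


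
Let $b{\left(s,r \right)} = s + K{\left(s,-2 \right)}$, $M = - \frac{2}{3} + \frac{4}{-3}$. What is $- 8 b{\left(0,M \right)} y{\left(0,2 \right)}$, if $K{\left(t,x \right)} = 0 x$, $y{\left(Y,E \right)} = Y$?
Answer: $0$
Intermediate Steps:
$M = -2$ ($M = \left(-2\right) \frac{1}{3} + 4 \left(- \frac{1}{3}\right) = - \frac{2}{3} - \frac{4}{3} = -2$)
$K{\left(t,x \right)} = 0$
$b{\left(s,r \right)} = s$ ($b{\left(s,r \right)} = s + 0 = s$)
$- 8 b{\left(0,M \right)} y{\left(0,2 \right)} = \left(-8\right) 0 \cdot 0 = 0 \cdot 0 = 0$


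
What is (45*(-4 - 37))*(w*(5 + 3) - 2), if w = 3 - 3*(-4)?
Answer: -217710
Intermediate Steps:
w = 15 (w = 3 + 12 = 15)
(45*(-4 - 37))*(w*(5 + 3) - 2) = (45*(-4 - 37))*(15*(5 + 3) - 2) = (45*(-41))*(15*8 - 2) = -1845*(120 - 2) = -1845*118 = -217710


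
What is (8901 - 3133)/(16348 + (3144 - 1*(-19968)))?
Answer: 1442/9865 ≈ 0.14617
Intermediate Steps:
(8901 - 3133)/(16348 + (3144 - 1*(-19968))) = 5768/(16348 + (3144 + 19968)) = 5768/(16348 + 23112) = 5768/39460 = 5768*(1/39460) = 1442/9865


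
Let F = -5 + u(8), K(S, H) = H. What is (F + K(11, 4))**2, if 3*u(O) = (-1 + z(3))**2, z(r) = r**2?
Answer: 3721/9 ≈ 413.44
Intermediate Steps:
u(O) = 64/3 (u(O) = (-1 + 3**2)**2/3 = (-1 + 9)**2/3 = (1/3)*8**2 = (1/3)*64 = 64/3)
F = 49/3 (F = -5 + 64/3 = 49/3 ≈ 16.333)
(F + K(11, 4))**2 = (49/3 + 4)**2 = (61/3)**2 = 3721/9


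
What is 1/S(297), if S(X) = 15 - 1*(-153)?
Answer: 1/168 ≈ 0.0059524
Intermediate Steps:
S(X) = 168 (S(X) = 15 + 153 = 168)
1/S(297) = 1/168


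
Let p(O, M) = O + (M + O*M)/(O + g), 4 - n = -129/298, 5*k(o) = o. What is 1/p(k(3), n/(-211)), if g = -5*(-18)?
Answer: 71209335/42699181 ≈ 1.6677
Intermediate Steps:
g = 90
k(o) = o/5
n = 1321/298 (n = 4 - (-129)/298 = 4 - 1*(-129/298) = 4 + 129/298 = 1321/298 ≈ 4.4329)
p(O, M) = O + (M + M*O)/(90 + O) (p(O, M) = O + (M + O*M)/(O + 90) = O + (M + M*O)/(90 + O))
1/p(k(3), n/(-211)) = 1/(((1321/298)/(-211) + ((1/5)*3)**2 + 90*((1/5)*3) + ((1321/298)/(-211))*((1/5)*3))/(90 + (1/5)*3)) = 1/(((1321/298)*(-1/211) + (3/5)**2 + 90*(3/5) + ((1321/298)*(-1/211))*(3/5))/(90 + 3/5)) = 1/((-1321/62878 + 9/25 + 54 - 1321/62878*3/5)/(453/5)) = 1/(5*(-1321/62878 + 9/25 + 54 - 3963/314390)/453) = 1/((5/453)*(42699181/785975)) = 1/(42699181/71209335) = 71209335/42699181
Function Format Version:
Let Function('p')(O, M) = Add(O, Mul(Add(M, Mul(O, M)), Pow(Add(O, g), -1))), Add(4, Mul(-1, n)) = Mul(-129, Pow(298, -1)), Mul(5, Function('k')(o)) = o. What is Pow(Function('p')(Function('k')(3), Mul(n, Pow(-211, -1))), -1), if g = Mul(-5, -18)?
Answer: Rational(71209335, 42699181) ≈ 1.6677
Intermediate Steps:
g = 90
Function('k')(o) = Mul(Rational(1, 5), o)
n = Rational(1321, 298) (n = Add(4, Mul(-1, Mul(-129, Pow(298, -1)))) = Add(4, Mul(-1, Mul(-129, Rational(1, 298)))) = Add(4, Mul(-1, Rational(-129, 298))) = Add(4, Rational(129, 298)) = Rational(1321, 298) ≈ 4.4329)
Function('p')(O, M) = Add(O, Mul(Pow(Add(90, O), -1), Add(M, Mul(M, O)))) (Function('p')(O, M) = Add(O, Mul(Add(M, Mul(O, M)), Pow(Add(O, 90), -1))) = Add(O, Mul(Add(M, Mul(M, O)), Pow(Add(90, O), -1))) = Add(O, Mul(Pow(Add(90, O), -1), Add(M, Mul(M, O)))))
Pow(Function('p')(Function('k')(3), Mul(n, Pow(-211, -1))), -1) = Pow(Mul(Pow(Add(90, Mul(Rational(1, 5), 3)), -1), Add(Mul(Rational(1321, 298), Pow(-211, -1)), Pow(Mul(Rational(1, 5), 3), 2), Mul(90, Mul(Rational(1, 5), 3)), Mul(Mul(Rational(1321, 298), Pow(-211, -1)), Mul(Rational(1, 5), 3)))), -1) = Pow(Mul(Pow(Add(90, Rational(3, 5)), -1), Add(Mul(Rational(1321, 298), Rational(-1, 211)), Pow(Rational(3, 5), 2), Mul(90, Rational(3, 5)), Mul(Mul(Rational(1321, 298), Rational(-1, 211)), Rational(3, 5)))), -1) = Pow(Mul(Pow(Rational(453, 5), -1), Add(Rational(-1321, 62878), Rational(9, 25), 54, Mul(Rational(-1321, 62878), Rational(3, 5)))), -1) = Pow(Mul(Rational(5, 453), Add(Rational(-1321, 62878), Rational(9, 25), 54, Rational(-3963, 314390))), -1) = Pow(Mul(Rational(5, 453), Rational(42699181, 785975)), -1) = Pow(Rational(42699181, 71209335), -1) = Rational(71209335, 42699181)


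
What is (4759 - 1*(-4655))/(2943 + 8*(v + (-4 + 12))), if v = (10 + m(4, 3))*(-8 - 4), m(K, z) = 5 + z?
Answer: 9414/1279 ≈ 7.3604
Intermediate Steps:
v = -216 (v = (10 + (5 + 3))*(-8 - 4) = (10 + 8)*(-12) = 18*(-12) = -216)
(4759 - 1*(-4655))/(2943 + 8*(v + (-4 + 12))) = (4759 - 1*(-4655))/(2943 + 8*(-216 + (-4 + 12))) = (4759 + 4655)/(2943 + 8*(-216 + 8)) = 9414/(2943 + 8*(-208)) = 9414/(2943 - 1664) = 9414/1279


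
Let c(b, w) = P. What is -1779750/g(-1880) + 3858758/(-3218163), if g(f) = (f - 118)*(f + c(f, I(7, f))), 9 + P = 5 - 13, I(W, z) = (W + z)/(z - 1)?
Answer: -53843950591/32268520401 ≈ -1.6686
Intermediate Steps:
I(W, z) = (W + z)/(-1 + z)
P = -17 (P = -9 + (5 - 13) = -9 - 8 = -17)
c(b, w) = -17
g(f) = (-118 + f)*(-17 + f) (g(f) = (f - 118)*(f - 17) = (-118 + f)*(-17 + f))
-1779750/g(-1880) + 3858758/(-3218163) = -1779750/(2006 + (-1880)**2 - 135*(-1880)) + 3858758/(-3218163) = -1779750/(2006 + 3534400 + 253800) + 3858758*(-1/3218163) = -1779750/3790206 - 3858758/3218163 = -1779750*1/3790206 - 3858758/3218163 = -14125/30081 - 3858758/3218163 = -53843950591/32268520401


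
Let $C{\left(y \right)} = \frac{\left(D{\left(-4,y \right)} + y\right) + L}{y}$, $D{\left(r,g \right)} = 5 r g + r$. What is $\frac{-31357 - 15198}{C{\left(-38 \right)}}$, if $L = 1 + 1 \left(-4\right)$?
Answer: $\frac{353818}{143} \approx 2474.3$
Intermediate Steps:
$D{\left(r,g \right)} = r + 5 g r$ ($D{\left(r,g \right)} = 5 g r + r = r + 5 g r$)
$L = -3$ ($L = 1 - 4 = -3$)
$C{\left(y \right)} = \frac{-7 - 19 y}{y}$ ($C{\left(y \right)} = \frac{\left(- 4 \left(1 + 5 y\right) + y\right) - 3}{y} = \frac{\left(\left(-4 - 20 y\right) + y\right) - 3}{y} = \frac{\left(-4 - 19 y\right) - 3}{y} = \frac{-7 - 19 y}{y}$)
$\frac{-31357 - 15198}{C{\left(-38 \right)}} = \frac{-31357 - 15198}{-19 - \frac{7}{-38}} = - \frac{46555}{-19 - - \frac{7}{38}} = - \frac{46555}{-19 + \frac{7}{38}} = - \frac{46555}{- \frac{715}{38}} = \left(-46555\right) \left(- \frac{38}{715}\right) = \frac{353818}{143}$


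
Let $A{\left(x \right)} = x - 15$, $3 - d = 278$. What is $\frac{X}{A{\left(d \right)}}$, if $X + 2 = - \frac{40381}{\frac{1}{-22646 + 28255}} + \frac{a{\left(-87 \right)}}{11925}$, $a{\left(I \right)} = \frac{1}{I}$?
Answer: $\frac{117492503618363}{150433875} \approx 7.8102 \cdot 10^{5}$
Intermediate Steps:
$d = -275$ ($d = 3 - 278 = -275$)
$A{\left(x \right)} = -15 + x$
$X = - \frac{234985007236726}{1037475}$ ($X = -2 + \left(- \frac{40381}{\frac{1}{-22646 + 28255}} + \frac{1}{\left(-87\right) 11925}\right) = -2 - \left(\frac{1}{1037475} + \frac{40381}{\frac{1}{5609}}\right) = -2 - \left(\frac{1}{1037475} + 40381 \frac{1}{\frac{1}{5609}}\right) = -2 - \frac{234985005161776}{1037475} = - \frac{234985007236726}{1037475} \approx -2.265 \cdot 10^{8}$)
$\frac{X}{A{\left(d \right)}} = - \frac{234985007236726}{1037475 \left(-15 - 275\right)} = - \frac{234985007236726}{1037475 \left(-290\right)} = \left(- \frac{234985007236726}{1037475}\right) \left(- \frac{1}{290}\right) = \frac{117492503618363}{150433875}$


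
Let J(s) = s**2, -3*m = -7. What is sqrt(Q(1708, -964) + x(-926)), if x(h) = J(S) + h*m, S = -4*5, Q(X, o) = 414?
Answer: 2*I*sqrt(3030)/3 ≈ 36.697*I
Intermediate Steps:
S = -20
m = 7/3 (m = -1/3*(-7) = 7/3 ≈ 2.3333)
x(h) = 400 + 7*h/3 (x(h) = (-20)**2 + h*(7/3) = 400 + 7*h/3)
sqrt(Q(1708, -964) + x(-926)) = sqrt(414 + (400 + (7/3)*(-926))) = sqrt(414 + (400 - 6482/3)) = sqrt(414 - 5282/3) = sqrt(-4040/3) = 2*I*sqrt(3030)/3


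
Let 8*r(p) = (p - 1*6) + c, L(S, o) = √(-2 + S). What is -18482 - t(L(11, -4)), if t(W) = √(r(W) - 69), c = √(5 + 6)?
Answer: -18482 - I*√(1110 - 2*√11)/4 ≈ -18482.0 - 8.3042*I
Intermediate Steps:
c = √11 ≈ 3.3166
r(p) = -¾ + p/8 + √11/8 (r(p) = ((p - 1*6) + √11)/8 = ((p - 6) + √11)/8 = ((-6 + p) + √11)/8 = (-6 + p + √11)/8 = -¾ + p/8 + √11/8)
t(W) = √(-279/4 + W/8 + √11/8) (t(W) = √((-¾ + W/8 + √11/8) - 69) = √(-279/4 + W/8 + √11/8))
-18482 - t(L(11, -4)) = -18482 - √(-1116 + 2*√(-2 + 11) + 2*√11)/4 = -18482 - √(-1116 + 2*√9 + 2*√11)/4 = -18482 - √(-1116 + 2*3 + 2*√11)/4 = -18482 - √(-1116 + 6 + 2*√11)/4 = -18482 - √(-1110 + 2*√11)/4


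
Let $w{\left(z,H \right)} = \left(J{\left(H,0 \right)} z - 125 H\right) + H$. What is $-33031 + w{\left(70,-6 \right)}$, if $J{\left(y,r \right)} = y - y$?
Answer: $-32287$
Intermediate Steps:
$J{\left(y,r \right)} = 0$
$w{\left(z,H \right)} = - 124 H$ ($w{\left(z,H \right)} = \left(0 z - 125 H\right) + H = \left(0 - 125 H\right) + H = - 125 H + H = - 124 H$)
$-33031 + w{\left(70,-6 \right)} = -33031 - -744 = -33031 + 744 = -32287$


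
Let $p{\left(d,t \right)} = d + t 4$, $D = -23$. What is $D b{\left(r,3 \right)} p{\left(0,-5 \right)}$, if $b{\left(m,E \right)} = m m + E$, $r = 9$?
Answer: $38640$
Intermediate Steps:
$p{\left(d,t \right)} = d + 4 t$
$b{\left(m,E \right)} = E + m^{2}$ ($b{\left(m,E \right)} = m^{2} + E = E + m^{2}$)
$D b{\left(r,3 \right)} p{\left(0,-5 \right)} = - 23 \left(3 + 9^{2}\right) \left(0 + 4 \left(-5\right)\right) = - 23 \left(3 + 81\right) \left(0 - 20\right) = \left(-23\right) 84 \left(-20\right) = \left(-1932\right) \left(-20\right) = 38640$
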